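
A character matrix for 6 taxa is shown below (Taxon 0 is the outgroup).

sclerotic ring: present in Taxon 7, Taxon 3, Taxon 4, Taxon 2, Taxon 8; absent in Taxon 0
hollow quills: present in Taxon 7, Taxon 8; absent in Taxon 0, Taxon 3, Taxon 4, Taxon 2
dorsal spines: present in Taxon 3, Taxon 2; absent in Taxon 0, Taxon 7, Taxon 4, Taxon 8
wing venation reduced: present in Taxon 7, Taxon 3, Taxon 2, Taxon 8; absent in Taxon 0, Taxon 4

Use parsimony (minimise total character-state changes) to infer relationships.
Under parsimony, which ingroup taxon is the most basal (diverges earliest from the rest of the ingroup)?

The outgroup has state 'absent' for every character, so 'present' is the derived state throughout.
sclerotic ring (derived state 'present') is shared by all ingroup taxa — unites the whole ingroup.
hollow quills: derived state 'present' in Taxon 7 and Taxon 8 only — synapomorphy for {Taxon 7, Taxon 8}.
dorsal spines (derived state 'present') is shared by Taxon 2 and Taxon 3 — a synapomorphy uniting that clade.
wing venation reduced (derived state 'present') is shared by Taxon 2, Taxon 3, Taxon 7, and Taxon 8 — a synapomorphy uniting that clade.
Most parsimonious ingroup topology: (((Taxon 7,Taxon 8),(Taxon 3,Taxon 2)),Taxon 4).
Taxon 4 is sister to the clade containing all other ingroup taxa, so it is the earliest-diverging (most basal) ingroup lineage.

Taxon 4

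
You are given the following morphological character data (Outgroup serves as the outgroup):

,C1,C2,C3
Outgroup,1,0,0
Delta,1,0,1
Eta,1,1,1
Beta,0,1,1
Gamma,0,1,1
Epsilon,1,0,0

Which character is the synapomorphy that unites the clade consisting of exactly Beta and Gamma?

Character polarity is set by the outgroup: the derived state is whichever differs from the outgroup's state, so for C1 the derived state is '0', and for the remaining characters it is '1'.
C1 (derived state '0') is shared by Beta and Gamma — a synapomorphy uniting that clade.
C2: derived state '1' in Beta, Eta, and Gamma only — synapomorphy for {Beta, Eta, Gamma}.
C3 (derived state '1') is shared by Beta, Delta, Eta, and Gamma — a synapomorphy uniting that clade.
Most parsimonious ingroup topology: ((Delta,(Eta,(Beta,Gamma))),Epsilon).
The clade {Beta, Gamma} is supported by C1: its derived state '0' occurs in exactly those taxa and in no other taxon (including the outgroup).

C1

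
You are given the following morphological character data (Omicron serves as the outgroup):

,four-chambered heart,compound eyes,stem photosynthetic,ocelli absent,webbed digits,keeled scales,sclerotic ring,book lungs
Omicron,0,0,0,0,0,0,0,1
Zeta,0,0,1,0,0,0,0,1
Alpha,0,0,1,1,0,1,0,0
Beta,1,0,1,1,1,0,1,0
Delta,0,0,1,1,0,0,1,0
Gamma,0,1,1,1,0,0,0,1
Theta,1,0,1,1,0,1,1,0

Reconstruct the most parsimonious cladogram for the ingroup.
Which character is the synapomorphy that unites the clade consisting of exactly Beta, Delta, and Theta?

Character polarity is set by the outgroup: the derived state is whichever differs from the outgroup's state, so for book lungs the derived state is '0', and for the remaining characters it is '1'.
Only Beta and Theta show the derived state '1' for four-chambered heart, supporting them as a clade.
compound eyes: derived state '1' in Gamma only — an autapomorphy, so it tells us nothing about relationships among taxa.
stem photosynthetic (derived state '1') is shared by all ingroup taxa — unites the whole ingroup.
ocelli absent (derived state '1') is shared by Alpha, Beta, Delta, Gamma, and Theta — a synapomorphy uniting that clade.
webbed digits: derived state '1' in Beta only — an autapomorphy, so it tells us nothing about relationships among taxa.
keeled scales (state '1') occurs in Alpha and Theta but conflicts with the nesting implied by the other characters — most parsimoniously interpreted as homoplasy.
sclerotic ring (derived state '1') is shared by Beta, Delta, and Theta — a synapomorphy uniting that clade.
Only Alpha, Beta, Delta, and Theta show the derived state '0' for book lungs, supporting them as a clade.
Most parsimonious ingroup topology: (Zeta,((Alpha,((Beta,Theta),Delta)),Gamma)).
The clade {Beta, Delta, Theta} is supported by sclerotic ring: its derived state '1' occurs in exactly those taxa and in no other taxon (including the outgroup).

sclerotic ring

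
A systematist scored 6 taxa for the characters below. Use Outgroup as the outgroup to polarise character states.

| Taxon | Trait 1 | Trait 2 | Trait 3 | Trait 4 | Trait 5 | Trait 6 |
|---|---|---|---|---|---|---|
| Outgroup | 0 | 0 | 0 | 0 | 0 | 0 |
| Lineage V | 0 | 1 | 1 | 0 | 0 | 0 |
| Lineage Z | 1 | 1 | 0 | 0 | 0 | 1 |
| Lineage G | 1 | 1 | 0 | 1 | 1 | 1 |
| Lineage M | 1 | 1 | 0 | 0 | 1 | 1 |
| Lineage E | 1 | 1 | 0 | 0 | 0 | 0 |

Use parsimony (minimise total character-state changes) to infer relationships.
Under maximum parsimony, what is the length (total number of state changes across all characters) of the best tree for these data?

The outgroup has state '0' for every character, so '1' is the derived state throughout.
Only Lineage E, Lineage G, Lineage M, and Lineage Z show the derived state '1' for Trait 1, supporting them as a clade.
All ingroup taxa share the derived state '1' for Trait 2; it defines the ingroup but does not resolve relationships within it.
Trait 3: derived state '1' in Lineage V only — an autapomorphy, so it tells us nothing about relationships among taxa.
Trait 4 (derived state '1') is unique to Lineage G (autapomorphy; uninformative for grouping).
Trait 5 (derived state '1') is shared by Lineage G and Lineage M — a synapomorphy uniting that clade.
Trait 6 (derived state '1') is shared by Lineage G, Lineage M, and Lineage Z — a synapomorphy uniting that clade.
Most parsimonious ingroup topology: (Lineage V,((Lineage Z,(Lineage G,Lineage M)),Lineage E)).
Changes per character on this tree: Trait 1: 1; Trait 2: 1; Trait 3: 1; Trait 4: 1; Trait 5: 1; Trait 6: 1.
Total = 6.

6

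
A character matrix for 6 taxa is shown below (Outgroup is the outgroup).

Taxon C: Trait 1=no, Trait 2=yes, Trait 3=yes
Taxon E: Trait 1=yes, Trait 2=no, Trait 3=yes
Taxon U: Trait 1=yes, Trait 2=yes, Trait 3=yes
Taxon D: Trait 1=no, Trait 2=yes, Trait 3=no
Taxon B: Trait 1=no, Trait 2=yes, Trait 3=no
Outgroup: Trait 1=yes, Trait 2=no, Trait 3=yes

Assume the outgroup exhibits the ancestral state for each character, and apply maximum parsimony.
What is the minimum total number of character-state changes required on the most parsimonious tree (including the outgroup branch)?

Character polarity is set by the outgroup: the derived state is whichever differs from the outgroup's state, so for Trait 1, Trait 3 the derived state is 'no', and for the remaining characters it is 'yes'.
Trait 1: derived state 'no' in Taxon B, Taxon C, and Taxon D only — synapomorphy for {Taxon B, Taxon C, Taxon D}.
Trait 2: derived state 'yes' in Taxon B, Taxon C, Taxon D, and Taxon U only — synapomorphy for {Taxon B, Taxon C, Taxon D, Taxon U}.
Only Taxon B and Taxon D show the derived state 'no' for Trait 3, supporting them as a clade.
Most parsimonious ingroup topology: ((Taxon U,((Taxon D,Taxon B),Taxon C)),Taxon E).
Changes per character on this tree: Trait 1: 1; Trait 2: 1; Trait 3: 1.
Total = 3.

3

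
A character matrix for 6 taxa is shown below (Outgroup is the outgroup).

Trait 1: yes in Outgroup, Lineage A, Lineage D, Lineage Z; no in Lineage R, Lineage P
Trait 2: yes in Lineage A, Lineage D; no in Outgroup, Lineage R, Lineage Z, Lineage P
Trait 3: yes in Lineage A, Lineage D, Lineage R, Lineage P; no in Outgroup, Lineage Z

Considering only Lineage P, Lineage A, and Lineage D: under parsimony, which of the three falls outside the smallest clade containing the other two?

Lineage P

Character polarity is set by the outgroup: the derived state is whichever differs from the outgroup's state, so for Trait 1 the derived state is 'no', and for the remaining characters it is 'yes'.
Trait 1: derived state 'no' in Lineage P and Lineage R only — synapomorphy for {Lineage P, Lineage R}.
Only Lineage A and Lineage D show the derived state 'yes' for Trait 2, supporting them as a clade.
Trait 3 (derived state 'yes') is shared by Lineage A, Lineage D, Lineage P, and Lineage R — a synapomorphy uniting that clade.
Most parsimonious ingroup topology: (((Lineage A,Lineage D),(Lineage R,Lineage P)),Lineage Z).
Lineage A and Lineage D share a more recent common ancestor with each other than either does with Lineage P, so Lineage P is the least closely related of the three.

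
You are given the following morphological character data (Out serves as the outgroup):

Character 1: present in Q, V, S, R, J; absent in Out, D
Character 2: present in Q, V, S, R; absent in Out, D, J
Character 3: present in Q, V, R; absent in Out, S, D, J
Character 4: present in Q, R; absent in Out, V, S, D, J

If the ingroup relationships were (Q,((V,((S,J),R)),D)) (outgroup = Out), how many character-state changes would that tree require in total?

10

Map each character onto (Q,((V,((S,J),R)),D)) (rooted by Out) and count the minimum state changes it requires (Fitch parsimony):
Character 1: 2; Character 2: 3; Character 3: 3; Character 4: 2.
Total tree length = 10.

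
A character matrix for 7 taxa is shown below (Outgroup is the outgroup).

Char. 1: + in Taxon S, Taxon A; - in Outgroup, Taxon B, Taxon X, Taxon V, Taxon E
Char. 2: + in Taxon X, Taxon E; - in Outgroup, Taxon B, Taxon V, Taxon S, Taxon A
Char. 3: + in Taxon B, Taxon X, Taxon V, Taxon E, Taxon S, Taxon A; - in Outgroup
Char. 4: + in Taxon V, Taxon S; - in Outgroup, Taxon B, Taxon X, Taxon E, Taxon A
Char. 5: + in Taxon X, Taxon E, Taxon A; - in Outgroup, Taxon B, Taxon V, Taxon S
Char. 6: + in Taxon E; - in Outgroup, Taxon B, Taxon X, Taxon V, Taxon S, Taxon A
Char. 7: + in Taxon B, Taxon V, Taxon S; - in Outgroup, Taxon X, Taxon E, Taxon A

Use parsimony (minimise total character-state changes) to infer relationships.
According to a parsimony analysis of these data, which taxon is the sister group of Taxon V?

The outgroup has state '-' for every character, so '+' is the derived state throughout.
Char. 1 (state '+') occurs in Taxon A and Taxon S but conflicts with the nesting implied by the other characters — most parsimoniously interpreted as homoplasy.
Char. 2: derived state '+' in Taxon E and Taxon X only — synapomorphy for {Taxon E, Taxon X}.
Char. 3 (derived state '+') is shared by all ingroup taxa — unites the whole ingroup.
Char. 4 (derived state '+') is shared by Taxon S and Taxon V — a synapomorphy uniting that clade.
Char. 5: derived state '+' in Taxon A, Taxon E, and Taxon X only — synapomorphy for {Taxon A, Taxon E, Taxon X}.
Char. 6: derived state '+' in Taxon E only — an autapomorphy, so it tells us nothing about relationships among taxa.
Only Taxon B, Taxon S, and Taxon V show the derived state '+' for Char. 7, supporting them as a clade.
Most parsimonious ingroup topology: ((Taxon B,(Taxon V,Taxon S)),((Taxon X,Taxon E),Taxon A)).
Taxon V and Taxon S form a cherry on this tree, so they are sister taxa.

Taxon S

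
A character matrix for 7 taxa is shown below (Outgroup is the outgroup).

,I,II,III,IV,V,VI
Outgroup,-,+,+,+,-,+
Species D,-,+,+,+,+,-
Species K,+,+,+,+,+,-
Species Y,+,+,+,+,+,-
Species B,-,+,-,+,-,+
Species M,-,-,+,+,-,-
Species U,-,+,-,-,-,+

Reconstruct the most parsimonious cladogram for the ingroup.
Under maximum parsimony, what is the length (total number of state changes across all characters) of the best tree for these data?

6

Character polarity is set by the outgroup: the derived state is whichever differs from the outgroup's state, so for II, III, IV, VI the derived state is '-', and for the remaining characters it is '+'.
I: derived state '+' in Species K and Species Y only — synapomorphy for {Species K, Species Y}.
II (derived state '-') is unique to Species M (autapomorphy; uninformative for grouping).
Only Species B and Species U show the derived state '-' for III, supporting them as a clade.
IV: derived state '-' in Species U only — an autapomorphy, so it tells us nothing about relationships among taxa.
V (derived state '+') is shared by Species D, Species K, and Species Y — a synapomorphy uniting that clade.
VI (derived state '-') is shared by Species D, Species K, Species M, and Species Y — a synapomorphy uniting that clade.
Most parsimonious ingroup topology: (((Species D,(Species K,Species Y)),Species M),(Species B,Species U)).
Changes per character on this tree: I: 1; II: 1; III: 1; IV: 1; V: 1; VI: 1.
Total = 6.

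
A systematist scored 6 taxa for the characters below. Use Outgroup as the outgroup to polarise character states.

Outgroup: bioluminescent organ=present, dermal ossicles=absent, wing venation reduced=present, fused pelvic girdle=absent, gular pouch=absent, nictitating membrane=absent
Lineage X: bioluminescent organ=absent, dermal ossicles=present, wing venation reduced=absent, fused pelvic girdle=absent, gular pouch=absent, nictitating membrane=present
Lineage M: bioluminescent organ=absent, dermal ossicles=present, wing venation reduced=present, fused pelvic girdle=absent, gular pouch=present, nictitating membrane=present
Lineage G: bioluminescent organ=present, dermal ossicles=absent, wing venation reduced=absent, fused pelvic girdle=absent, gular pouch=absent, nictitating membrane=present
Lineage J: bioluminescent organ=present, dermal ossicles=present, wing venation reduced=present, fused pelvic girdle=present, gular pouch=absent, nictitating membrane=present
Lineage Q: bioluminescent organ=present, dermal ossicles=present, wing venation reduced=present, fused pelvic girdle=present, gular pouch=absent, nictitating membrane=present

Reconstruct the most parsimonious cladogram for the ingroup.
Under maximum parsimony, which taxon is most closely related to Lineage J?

Character polarity is set by the outgroup: the derived state is whichever differs from the outgroup's state, so for bioluminescent organ, wing venation reduced the derived state is 'absent', and for the remaining characters it is 'present'.
Only Lineage M and Lineage X show the derived state 'absent' for bioluminescent organ, supporting them as a clade.
dermal ossicles (derived state 'present') is shared by Lineage J, Lineage M, Lineage Q, and Lineage X — a synapomorphy uniting that clade.
wing venation reduced (state 'absent') occurs in Lineage G and Lineage X but conflicts with the nesting implied by the other characters — most parsimoniously interpreted as homoplasy.
fused pelvic girdle: derived state 'present' in Lineage J and Lineage Q only — synapomorphy for {Lineage J, Lineage Q}.
gular pouch: derived state 'present' in Lineage M only — an autapomorphy, so it tells us nothing about relationships among taxa.
nictitating membrane (derived state 'present') is shared by all ingroup taxa — unites the whole ingroup.
Most parsimonious ingroup topology: (((Lineage X,Lineage M),(Lineage J,Lineage Q)),Lineage G).
Lineage J and Lineage Q form a cherry on this tree, so they are sister taxa.

Lineage Q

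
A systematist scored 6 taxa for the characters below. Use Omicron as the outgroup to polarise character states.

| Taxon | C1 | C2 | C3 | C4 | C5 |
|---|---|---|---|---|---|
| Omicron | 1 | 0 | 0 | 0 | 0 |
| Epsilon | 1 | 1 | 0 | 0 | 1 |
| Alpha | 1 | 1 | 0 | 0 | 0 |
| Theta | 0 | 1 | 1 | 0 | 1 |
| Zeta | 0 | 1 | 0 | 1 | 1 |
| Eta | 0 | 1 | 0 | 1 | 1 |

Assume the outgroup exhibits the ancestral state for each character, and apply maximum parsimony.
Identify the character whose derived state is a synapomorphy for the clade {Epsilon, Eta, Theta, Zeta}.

Character polarity is set by the outgroup: the derived state is whichever differs from the outgroup's state, so for C1 the derived state is '0', and for the remaining characters it is '1'.
Only Eta, Theta, and Zeta show the derived state '0' for C1, supporting them as a clade.
C2 (derived state '1') is shared by all ingroup taxa — unites the whole ingroup.
C3: derived state '1' in Theta only — an autapomorphy, so it tells us nothing about relationships among taxa.
Only Eta and Zeta show the derived state '1' for C4, supporting them as a clade.
Only Epsilon, Eta, Theta, and Zeta show the derived state '1' for C5, supporting them as a clade.
Most parsimonious ingroup topology: ((Epsilon,(Theta,(Zeta,Eta))),Alpha).
The clade {Epsilon, Eta, Theta, Zeta} is supported by C5: its derived state '1' occurs in exactly those taxa and in no other taxon (including the outgroup).

C5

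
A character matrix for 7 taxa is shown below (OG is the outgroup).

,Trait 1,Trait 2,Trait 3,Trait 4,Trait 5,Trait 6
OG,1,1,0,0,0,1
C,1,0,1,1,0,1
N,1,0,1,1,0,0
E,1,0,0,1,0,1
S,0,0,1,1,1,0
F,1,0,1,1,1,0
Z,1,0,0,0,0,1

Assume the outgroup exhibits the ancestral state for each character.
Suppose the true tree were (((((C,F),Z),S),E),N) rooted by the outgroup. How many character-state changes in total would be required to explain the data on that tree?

Map each character onto (((((C,F),Z),S),E),N) (rooted by OG) and count the minimum state changes it requires (Fitch parsimony):
Trait 1: 1; Trait 2: 1; Trait 3: 3; Trait 4: 2; Trait 5: 2; Trait 6: 3.
Total tree length = 12.

12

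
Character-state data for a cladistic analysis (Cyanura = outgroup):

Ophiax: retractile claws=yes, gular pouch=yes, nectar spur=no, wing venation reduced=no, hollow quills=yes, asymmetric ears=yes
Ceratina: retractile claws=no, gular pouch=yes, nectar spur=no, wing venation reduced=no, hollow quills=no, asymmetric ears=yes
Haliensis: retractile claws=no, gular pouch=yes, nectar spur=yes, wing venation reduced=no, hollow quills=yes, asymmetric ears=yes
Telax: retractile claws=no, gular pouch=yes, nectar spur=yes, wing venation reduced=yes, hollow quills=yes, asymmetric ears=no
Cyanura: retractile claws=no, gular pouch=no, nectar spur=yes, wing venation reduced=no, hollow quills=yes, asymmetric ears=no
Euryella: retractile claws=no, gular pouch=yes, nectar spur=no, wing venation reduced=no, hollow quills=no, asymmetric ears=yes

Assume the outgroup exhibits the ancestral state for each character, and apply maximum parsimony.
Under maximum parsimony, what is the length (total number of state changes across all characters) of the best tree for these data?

Character polarity is set by the outgroup: the derived state is whichever differs from the outgroup's state, so for nectar spur, hollow quills the derived state is 'no', and for the remaining characters it is 'yes'.
retractile claws: derived state 'yes' in Ophiax only — an autapomorphy, so it tells us nothing about relationships among taxa.
gular pouch (derived state 'yes') is shared by all ingroup taxa — unites the whole ingroup.
nectar spur: derived state 'no' in Ceratina, Euryella, and Ophiax only — synapomorphy for {Ceratina, Euryella, Ophiax}.
wing venation reduced: derived state 'yes' in Telax only — an autapomorphy, so it tells us nothing about relationships among taxa.
hollow quills (derived state 'no') is shared by Ceratina and Euryella — a synapomorphy uniting that clade.
asymmetric ears (derived state 'yes') is shared by Ceratina, Euryella, Haliensis, and Ophiax — a synapomorphy uniting that clade.
Most parsimonious ingroup topology: (Telax,(((Euryella,Ceratina),Ophiax),Haliensis)).
Changes per character on this tree: retractile claws: 1; gular pouch: 1; nectar spur: 1; wing venation reduced: 1; hollow quills: 1; asymmetric ears: 1.
Total = 6.

6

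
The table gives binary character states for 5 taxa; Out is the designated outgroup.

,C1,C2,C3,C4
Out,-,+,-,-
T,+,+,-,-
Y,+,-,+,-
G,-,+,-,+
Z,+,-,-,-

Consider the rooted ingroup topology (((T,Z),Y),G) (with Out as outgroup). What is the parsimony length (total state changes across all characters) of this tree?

5

Map each character onto (((T,Z),Y),G) (rooted by Out) and count the minimum state changes it requires (Fitch parsimony):
C1: 1; C2: 2; C3: 1; C4: 1.
Total tree length = 5.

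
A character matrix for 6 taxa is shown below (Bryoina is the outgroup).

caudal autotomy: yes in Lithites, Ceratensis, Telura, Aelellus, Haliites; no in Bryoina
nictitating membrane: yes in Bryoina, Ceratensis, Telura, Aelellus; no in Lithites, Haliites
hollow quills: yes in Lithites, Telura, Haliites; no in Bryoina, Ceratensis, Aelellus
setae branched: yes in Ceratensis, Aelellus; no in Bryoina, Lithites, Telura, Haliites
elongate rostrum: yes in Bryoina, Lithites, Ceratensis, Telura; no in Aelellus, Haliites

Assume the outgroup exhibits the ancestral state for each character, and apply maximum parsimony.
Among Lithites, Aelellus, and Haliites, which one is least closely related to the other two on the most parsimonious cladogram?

Aelellus

Character polarity is set by the outgroup: the derived state is whichever differs from the outgroup's state, so for nictitating membrane, elongate rostrum the derived state is 'no', and for the remaining characters it is 'yes'.
caudal autotomy (derived state 'yes') is shared by all ingroup taxa — unites the whole ingroup.
nictitating membrane (derived state 'no') is shared by Haliites and Lithites — a synapomorphy uniting that clade.
hollow quills (derived state 'yes') is shared by Haliites, Lithites, and Telura — a synapomorphy uniting that clade.
Only Aelellus and Ceratensis show the derived state 'yes' for setae branched, supporting them as a clade.
elongate rostrum (state 'no') occurs in Aelellus and Haliites but conflicts with the nesting implied by the other characters — most parsimoniously interpreted as homoplasy.
Most parsimonious ingroup topology: (((Lithites,Haliites),Telura),(Ceratensis,Aelellus)).
Haliites and Lithites share a more recent common ancestor with each other than either does with Aelellus, so Aelellus is the least closely related of the three.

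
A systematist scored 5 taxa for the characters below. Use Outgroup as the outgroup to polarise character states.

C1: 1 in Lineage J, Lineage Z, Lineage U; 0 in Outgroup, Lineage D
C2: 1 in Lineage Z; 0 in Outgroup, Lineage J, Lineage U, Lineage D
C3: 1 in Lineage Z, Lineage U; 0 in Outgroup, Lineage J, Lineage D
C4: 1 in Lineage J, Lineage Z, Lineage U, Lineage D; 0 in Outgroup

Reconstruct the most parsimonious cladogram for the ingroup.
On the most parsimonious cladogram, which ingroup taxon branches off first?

Lineage D

The outgroup has state '0' for every character, so '1' is the derived state throughout.
C1: derived state '1' in Lineage J, Lineage U, and Lineage Z only — synapomorphy for {Lineage J, Lineage U, Lineage Z}.
C2: derived state '1' in Lineage Z only — an autapomorphy, so it tells us nothing about relationships among taxa.
C3 (derived state '1') is shared by Lineage U and Lineage Z — a synapomorphy uniting that clade.
All ingroup taxa share the derived state '1' for C4; it defines the ingroup but does not resolve relationships within it.
Most parsimonious ingroup topology: ((Lineage J,(Lineage Z,Lineage U)),Lineage D).
Lineage D is sister to the clade containing all other ingroup taxa, so it is the earliest-diverging (most basal) ingroup lineage.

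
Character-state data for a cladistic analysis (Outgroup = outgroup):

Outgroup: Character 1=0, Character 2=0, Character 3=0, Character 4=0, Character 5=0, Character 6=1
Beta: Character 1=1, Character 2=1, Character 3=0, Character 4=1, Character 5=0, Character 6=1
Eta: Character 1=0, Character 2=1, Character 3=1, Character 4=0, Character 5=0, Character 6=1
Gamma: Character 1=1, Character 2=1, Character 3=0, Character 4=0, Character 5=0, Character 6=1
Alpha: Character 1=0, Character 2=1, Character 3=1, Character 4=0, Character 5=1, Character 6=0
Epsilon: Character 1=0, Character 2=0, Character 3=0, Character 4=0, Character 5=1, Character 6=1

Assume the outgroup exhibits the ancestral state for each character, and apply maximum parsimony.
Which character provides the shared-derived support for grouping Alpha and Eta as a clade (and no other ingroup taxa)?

Character polarity is set by the outgroup: the derived state is whichever differs from the outgroup's state, so for Character 6 the derived state is '0', and for the remaining characters it is '1'.
Character 1: derived state '1' in Beta and Gamma only — synapomorphy for {Beta, Gamma}.
Only Alpha, Beta, Eta, and Gamma show the derived state '1' for Character 2, supporting them as a clade.
Character 3 (derived state '1') is shared by Alpha and Eta — a synapomorphy uniting that clade.
Character 4 (derived state '1') is unique to Beta (autapomorphy; uninformative for grouping).
Character 5 (state '1') occurs in Alpha and Epsilon but conflicts with the nesting implied by the other characters — most parsimoniously interpreted as homoplasy.
Character 6 (derived state '0') is unique to Alpha (autapomorphy; uninformative for grouping).
Most parsimonious ingroup topology: (((Beta,Gamma),(Eta,Alpha)),Epsilon).
The clade {Alpha, Eta} is supported by Character 3: its derived state '1' occurs in exactly those taxa and in no other taxon (including the outgroup).

Character 3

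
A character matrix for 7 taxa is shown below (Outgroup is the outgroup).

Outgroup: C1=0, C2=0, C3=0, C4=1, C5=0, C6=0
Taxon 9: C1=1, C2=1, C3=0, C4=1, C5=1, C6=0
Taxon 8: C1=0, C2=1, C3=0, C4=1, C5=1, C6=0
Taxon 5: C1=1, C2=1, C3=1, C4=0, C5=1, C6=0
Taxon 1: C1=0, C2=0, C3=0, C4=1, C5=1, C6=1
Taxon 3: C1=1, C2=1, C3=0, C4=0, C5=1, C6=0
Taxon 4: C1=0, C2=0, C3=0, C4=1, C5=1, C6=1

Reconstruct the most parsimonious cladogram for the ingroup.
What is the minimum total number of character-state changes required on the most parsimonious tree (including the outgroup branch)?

Character polarity is set by the outgroup: the derived state is whichever differs from the outgroup's state, so for C4 the derived state is '0', and for the remaining characters it is '1'.
Only Taxon 3, Taxon 5, and Taxon 9 show the derived state '1' for C1, supporting them as a clade.
Only Taxon 3, Taxon 5, Taxon 8, and Taxon 9 show the derived state '1' for C2, supporting them as a clade.
C3 (derived state '1') is unique to Taxon 5 (autapomorphy; uninformative for grouping).
C4 (derived state '0') is shared by Taxon 3 and Taxon 5 — a synapomorphy uniting that clade.
C5 (derived state '1') is shared by all ingroup taxa — unites the whole ingroup.
C6: derived state '1' in Taxon 1 and Taxon 4 only — synapomorphy for {Taxon 1, Taxon 4}.
Most parsimonious ingroup topology: (((Taxon 9,(Taxon 5,Taxon 3)),Taxon 8),(Taxon 1,Taxon 4)).
Changes per character on this tree: C1: 1; C2: 1; C3: 1; C4: 1; C5: 1; C6: 1.
Total = 6.

6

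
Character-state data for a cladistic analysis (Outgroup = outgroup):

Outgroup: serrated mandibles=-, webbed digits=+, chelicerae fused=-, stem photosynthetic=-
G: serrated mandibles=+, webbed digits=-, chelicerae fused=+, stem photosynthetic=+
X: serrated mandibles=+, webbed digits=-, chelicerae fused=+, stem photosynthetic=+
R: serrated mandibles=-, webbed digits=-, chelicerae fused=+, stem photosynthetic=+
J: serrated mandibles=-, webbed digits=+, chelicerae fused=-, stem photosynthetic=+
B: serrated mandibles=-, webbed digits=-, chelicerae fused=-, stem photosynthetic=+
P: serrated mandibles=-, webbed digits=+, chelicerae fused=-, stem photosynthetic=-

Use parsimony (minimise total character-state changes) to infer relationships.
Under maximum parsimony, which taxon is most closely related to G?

Character polarity is set by the outgroup: the derived state is whichever differs from the outgroup's state, so for webbed digits the derived state is '-', and for the remaining characters it is '+'.
serrated mandibles: derived state '+' in G and X only — synapomorphy for {G, X}.
Only B, G, R, and X show the derived state '-' for webbed digits, supporting them as a clade.
chelicerae fused (derived state '+') is shared by G, R, and X — a synapomorphy uniting that clade.
stem photosynthetic (derived state '+') is shared by B, G, J, R, and X — a synapomorphy uniting that clade.
Most parsimonious ingroup topology: (((((G,X),R),B),J),P).
G and X form a cherry on this tree, so they are sister taxa.

X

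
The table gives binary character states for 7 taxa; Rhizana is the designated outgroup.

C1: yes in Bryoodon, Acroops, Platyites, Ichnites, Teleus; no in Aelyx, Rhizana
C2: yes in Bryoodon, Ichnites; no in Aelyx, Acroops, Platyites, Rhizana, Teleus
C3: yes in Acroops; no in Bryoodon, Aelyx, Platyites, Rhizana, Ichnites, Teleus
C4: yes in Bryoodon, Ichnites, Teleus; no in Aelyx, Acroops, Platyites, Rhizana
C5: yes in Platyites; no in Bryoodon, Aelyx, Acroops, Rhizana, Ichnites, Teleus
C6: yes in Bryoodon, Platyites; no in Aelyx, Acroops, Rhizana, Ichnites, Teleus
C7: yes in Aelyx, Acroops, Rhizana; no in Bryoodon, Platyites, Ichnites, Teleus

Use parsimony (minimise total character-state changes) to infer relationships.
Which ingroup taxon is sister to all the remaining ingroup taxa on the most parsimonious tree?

Character polarity is set by the outgroup: the derived state is whichever differs from the outgroup's state, so for C7 the derived state is 'no', and for the remaining characters it is 'yes'.
C1 (derived state 'yes') is shared by Acroops, Bryoodon, Ichnites, Platyites, and Teleus — a synapomorphy uniting that clade.
C2 (derived state 'yes') is shared by Bryoodon and Ichnites — a synapomorphy uniting that clade.
C3: derived state 'yes' in Acroops only — an autapomorphy, so it tells us nothing about relationships among taxa.
C4 (derived state 'yes') is shared by Bryoodon, Ichnites, and Teleus — a synapomorphy uniting that clade.
C5 (derived state 'yes') is unique to Platyites (autapomorphy; uninformative for grouping).
C6 (state 'yes') occurs in Bryoodon and Platyites but conflicts with the nesting implied by the other characters — most parsimoniously interpreted as homoplasy.
C7 (derived state 'no') is shared by Bryoodon, Ichnites, Platyites, and Teleus — a synapomorphy uniting that clade.
Most parsimonious ingroup topology: (((Platyites,(Teleus,(Bryoodon,Ichnites))),Acroops),Aelyx).
Aelyx is sister to the clade containing all other ingroup taxa, so it is the earliest-diverging (most basal) ingroup lineage.

Aelyx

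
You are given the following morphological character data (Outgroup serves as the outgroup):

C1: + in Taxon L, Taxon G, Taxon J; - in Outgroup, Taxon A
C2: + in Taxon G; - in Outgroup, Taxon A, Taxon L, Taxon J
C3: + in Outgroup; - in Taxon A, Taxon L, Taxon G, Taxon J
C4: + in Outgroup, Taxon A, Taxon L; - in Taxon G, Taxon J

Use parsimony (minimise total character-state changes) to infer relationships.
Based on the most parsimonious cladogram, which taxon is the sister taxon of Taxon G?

Taxon J

Character polarity is set by the outgroup: the derived state is whichever differs from the outgroup's state, so for C3, C4 the derived state is '-', and for the remaining characters it is '+'.
C1 (derived state '+') is shared by Taxon G, Taxon J, and Taxon L — a synapomorphy uniting that clade.
C2: derived state '+' in Taxon G only — an autapomorphy, so it tells us nothing about relationships among taxa.
C3 (derived state '-') is shared by all ingroup taxa — unites the whole ingroup.
C4: derived state '-' in Taxon G and Taxon J only — synapomorphy for {Taxon G, Taxon J}.
Most parsimonious ingroup topology: (Taxon A,(Taxon L,(Taxon G,Taxon J))).
Taxon G and Taxon J form a cherry on this tree, so they are sister taxa.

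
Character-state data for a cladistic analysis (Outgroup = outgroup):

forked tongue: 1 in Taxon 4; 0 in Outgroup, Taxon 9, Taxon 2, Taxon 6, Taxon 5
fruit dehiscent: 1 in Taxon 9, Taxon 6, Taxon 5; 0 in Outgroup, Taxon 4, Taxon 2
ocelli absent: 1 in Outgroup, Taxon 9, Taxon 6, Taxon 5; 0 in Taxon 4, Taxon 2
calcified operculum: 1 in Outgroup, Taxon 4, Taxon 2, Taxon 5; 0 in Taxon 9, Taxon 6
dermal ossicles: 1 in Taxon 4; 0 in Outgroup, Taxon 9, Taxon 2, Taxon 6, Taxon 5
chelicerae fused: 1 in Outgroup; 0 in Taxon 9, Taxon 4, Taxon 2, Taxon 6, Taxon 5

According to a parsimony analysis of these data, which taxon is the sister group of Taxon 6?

Character polarity is set by the outgroup: the derived state is whichever differs from the outgroup's state, so for ocelli absent, calcified operculum, chelicerae fused the derived state is '0', and for the remaining characters it is '1'.
forked tongue: derived state '1' in Taxon 4 only — an autapomorphy, so it tells us nothing about relationships among taxa.
fruit dehiscent: derived state '1' in Taxon 5, Taxon 6, and Taxon 9 only — synapomorphy for {Taxon 5, Taxon 6, Taxon 9}.
ocelli absent (derived state '0') is shared by Taxon 2 and Taxon 4 — a synapomorphy uniting that clade.
Only Taxon 6 and Taxon 9 show the derived state '0' for calcified operculum, supporting them as a clade.
dermal ossicles: derived state '1' in Taxon 4 only — an autapomorphy, so it tells us nothing about relationships among taxa.
All ingroup taxa share the derived state '0' for chelicerae fused; it defines the ingroup but does not resolve relationships within it.
Most parsimonious ingroup topology: (((Taxon 9,Taxon 6),Taxon 5),(Taxon 4,Taxon 2)).
Taxon 6 and Taxon 9 form a cherry on this tree, so they are sister taxa.

Taxon 9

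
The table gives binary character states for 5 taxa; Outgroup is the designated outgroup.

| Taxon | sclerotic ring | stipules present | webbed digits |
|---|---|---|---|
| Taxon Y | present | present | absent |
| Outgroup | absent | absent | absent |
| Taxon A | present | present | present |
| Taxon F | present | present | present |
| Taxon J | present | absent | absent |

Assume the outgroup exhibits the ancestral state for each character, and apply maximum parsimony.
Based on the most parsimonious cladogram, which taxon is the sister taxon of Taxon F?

The outgroup has state 'absent' for every character, so 'present' is the derived state throughout.
All ingroup taxa share the derived state 'present' for sclerotic ring; it defines the ingroup but does not resolve relationships within it.
Only Taxon A, Taxon F, and Taxon Y show the derived state 'present' for stipules present, supporting them as a clade.
webbed digits: derived state 'present' in Taxon A and Taxon F only — synapomorphy for {Taxon A, Taxon F}.
Most parsimonious ingroup topology: (((Taxon A,Taxon F),Taxon Y),Taxon J).
Taxon F and Taxon A form a cherry on this tree, so they are sister taxa.

Taxon A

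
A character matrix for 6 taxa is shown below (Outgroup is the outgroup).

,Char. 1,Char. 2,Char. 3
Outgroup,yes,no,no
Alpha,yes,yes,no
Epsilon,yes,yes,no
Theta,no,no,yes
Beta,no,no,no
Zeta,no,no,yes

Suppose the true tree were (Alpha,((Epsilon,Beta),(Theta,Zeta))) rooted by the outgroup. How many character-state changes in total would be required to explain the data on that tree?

Map each character onto (Alpha,((Epsilon,Beta),(Theta,Zeta))) (rooted by Outgroup) and count the minimum state changes it requires (Fitch parsimony):
Char. 1: 2; Char. 2: 2; Char. 3: 1.
Total tree length = 5.

5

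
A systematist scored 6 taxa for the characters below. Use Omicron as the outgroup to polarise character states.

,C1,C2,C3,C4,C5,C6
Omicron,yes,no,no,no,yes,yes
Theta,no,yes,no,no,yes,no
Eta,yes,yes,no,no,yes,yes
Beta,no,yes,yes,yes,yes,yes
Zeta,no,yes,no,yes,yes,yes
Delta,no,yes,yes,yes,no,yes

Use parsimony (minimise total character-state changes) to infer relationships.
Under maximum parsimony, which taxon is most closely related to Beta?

Delta

Character polarity is set by the outgroup: the derived state is whichever differs from the outgroup's state, so for C1, C5, C6 the derived state is 'no', and for the remaining characters it is 'yes'.
C1: derived state 'no' in Beta, Delta, Theta, and Zeta only — synapomorphy for {Beta, Delta, Theta, Zeta}.
All ingroup taxa share the derived state 'yes' for C2; it defines the ingroup but does not resolve relationships within it.
C3: derived state 'yes' in Beta and Delta only — synapomorphy for {Beta, Delta}.
C4 (derived state 'yes') is shared by Beta, Delta, and Zeta — a synapomorphy uniting that clade.
C5 (derived state 'no') is unique to Delta (autapomorphy; uninformative for grouping).
C6 (derived state 'no') is unique to Theta (autapomorphy; uninformative for grouping).
Most parsimonious ingroup topology: ((Theta,((Beta,Delta),Zeta)),Eta).
Beta and Delta form a cherry on this tree, so they are sister taxa.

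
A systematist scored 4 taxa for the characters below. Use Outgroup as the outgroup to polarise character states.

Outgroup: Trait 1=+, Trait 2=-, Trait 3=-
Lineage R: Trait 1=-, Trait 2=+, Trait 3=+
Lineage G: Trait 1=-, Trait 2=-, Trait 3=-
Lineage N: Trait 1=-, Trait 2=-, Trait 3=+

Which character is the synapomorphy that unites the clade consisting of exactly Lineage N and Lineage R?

Trait 3

Character polarity is set by the outgroup: the derived state is whichever differs from the outgroup's state, so for Trait 1 the derived state is '-', and for the remaining characters it is '+'.
All ingroup taxa share the derived state '-' for Trait 1; it defines the ingroup but does not resolve relationships within it.
Trait 2: derived state '+' in Lineage R only — an autapomorphy, so it tells us nothing about relationships among taxa.
Only Lineage N and Lineage R show the derived state '+' for Trait 3, supporting them as a clade.
Most parsimonious ingroup topology: ((Lineage R,Lineage N),Lineage G).
The clade {Lineage N, Lineage R} is supported by Trait 3: its derived state '+' occurs in exactly those taxa and in no other taxon (including the outgroup).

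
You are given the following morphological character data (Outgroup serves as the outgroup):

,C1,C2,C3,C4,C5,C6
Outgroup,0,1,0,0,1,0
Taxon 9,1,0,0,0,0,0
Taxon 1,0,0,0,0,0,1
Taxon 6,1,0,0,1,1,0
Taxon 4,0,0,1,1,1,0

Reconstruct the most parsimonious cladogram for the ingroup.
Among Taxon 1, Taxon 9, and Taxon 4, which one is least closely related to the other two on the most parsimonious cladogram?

Taxon 4

Character polarity is set by the outgroup: the derived state is whichever differs from the outgroup's state, so for C2, C5 the derived state is '0', and for the remaining characters it is '1'.
C1 (state '1') occurs in Taxon 6 and Taxon 9 but conflicts with the nesting implied by the other characters — most parsimoniously interpreted as homoplasy.
All ingroup taxa share the derived state '0' for C2; it defines the ingroup but does not resolve relationships within it.
C3: derived state '1' in Taxon 4 only — an autapomorphy, so it tells us nothing about relationships among taxa.
C4: derived state '1' in Taxon 4 and Taxon 6 only — synapomorphy for {Taxon 4, Taxon 6}.
C5 (derived state '0') is shared by Taxon 1 and Taxon 9 — a synapomorphy uniting that clade.
C6: derived state '1' in Taxon 1 only — an autapomorphy, so it tells us nothing about relationships among taxa.
Most parsimonious ingroup topology: ((Taxon 9,Taxon 1),(Taxon 6,Taxon 4)).
Taxon 1 and Taxon 9 share a more recent common ancestor with each other than either does with Taxon 4, so Taxon 4 is the least closely related of the three.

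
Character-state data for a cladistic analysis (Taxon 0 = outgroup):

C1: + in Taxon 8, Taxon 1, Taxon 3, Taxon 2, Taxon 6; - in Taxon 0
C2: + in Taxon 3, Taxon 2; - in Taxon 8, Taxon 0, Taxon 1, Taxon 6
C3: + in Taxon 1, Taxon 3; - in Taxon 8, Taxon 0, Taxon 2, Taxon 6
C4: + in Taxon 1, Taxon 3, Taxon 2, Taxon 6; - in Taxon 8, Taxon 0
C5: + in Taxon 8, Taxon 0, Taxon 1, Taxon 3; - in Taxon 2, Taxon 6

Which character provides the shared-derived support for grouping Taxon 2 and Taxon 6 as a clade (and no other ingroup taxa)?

Character polarity is set by the outgroup: the derived state is whichever differs from the outgroup's state, so for C5 the derived state is '-', and for the remaining characters it is '+'.
C1 (derived state '+') is shared by all ingroup taxa — unites the whole ingroup.
C2 (state '+') occurs in Taxon 2 and Taxon 3 but conflicts with the nesting implied by the other characters — most parsimoniously interpreted as homoplasy.
Only Taxon 1 and Taxon 3 show the derived state '+' for C3, supporting them as a clade.
Only Taxon 1, Taxon 2, Taxon 3, and Taxon 6 show the derived state '+' for C4, supporting them as a clade.
C5: derived state '-' in Taxon 2 and Taxon 6 only — synapomorphy for {Taxon 2, Taxon 6}.
Most parsimonious ingroup topology: (((Taxon 6,Taxon 2),(Taxon 3,Taxon 1)),Taxon 8).
The clade {Taxon 2, Taxon 6} is supported by C5: its derived state '-' occurs in exactly those taxa and in no other taxon (including the outgroup).

C5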